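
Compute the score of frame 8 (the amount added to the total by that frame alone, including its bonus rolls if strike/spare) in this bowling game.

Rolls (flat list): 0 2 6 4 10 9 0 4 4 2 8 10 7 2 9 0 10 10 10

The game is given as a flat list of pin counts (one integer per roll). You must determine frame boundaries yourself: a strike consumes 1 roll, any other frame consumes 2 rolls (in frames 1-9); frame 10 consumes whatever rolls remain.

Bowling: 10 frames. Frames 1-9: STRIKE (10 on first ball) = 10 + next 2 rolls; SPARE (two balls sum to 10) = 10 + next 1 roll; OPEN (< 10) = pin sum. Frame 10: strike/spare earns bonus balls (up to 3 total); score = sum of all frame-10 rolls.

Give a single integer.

Frame 1: OPEN (0+2=2). Cumulative: 2
Frame 2: SPARE (6+4=10). 10 + next roll (10) = 20. Cumulative: 22
Frame 3: STRIKE. 10 + next two rolls (9+0) = 19. Cumulative: 41
Frame 4: OPEN (9+0=9). Cumulative: 50
Frame 5: OPEN (4+4=8). Cumulative: 58
Frame 6: SPARE (2+8=10). 10 + next roll (10) = 20. Cumulative: 78
Frame 7: STRIKE. 10 + next two rolls (7+2) = 19. Cumulative: 97
Frame 8: OPEN (7+2=9). Cumulative: 106
Frame 9: OPEN (9+0=9). Cumulative: 115
Frame 10: STRIKE. Sum of all frame-10 rolls (10+10+10) = 30. Cumulative: 145

Answer: 9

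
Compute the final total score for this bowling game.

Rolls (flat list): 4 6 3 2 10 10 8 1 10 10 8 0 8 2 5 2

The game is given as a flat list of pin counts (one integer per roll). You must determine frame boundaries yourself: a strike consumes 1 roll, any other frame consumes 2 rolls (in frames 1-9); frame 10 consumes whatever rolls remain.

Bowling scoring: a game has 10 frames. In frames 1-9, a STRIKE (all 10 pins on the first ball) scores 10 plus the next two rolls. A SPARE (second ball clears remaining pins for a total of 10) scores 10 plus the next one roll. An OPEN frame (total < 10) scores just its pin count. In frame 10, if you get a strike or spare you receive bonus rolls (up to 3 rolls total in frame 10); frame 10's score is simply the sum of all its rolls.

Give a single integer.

Frame 1: SPARE (4+6=10). 10 + next roll (3) = 13. Cumulative: 13
Frame 2: OPEN (3+2=5). Cumulative: 18
Frame 3: STRIKE. 10 + next two rolls (10+8) = 28. Cumulative: 46
Frame 4: STRIKE. 10 + next two rolls (8+1) = 19. Cumulative: 65
Frame 5: OPEN (8+1=9). Cumulative: 74
Frame 6: STRIKE. 10 + next two rolls (10+8) = 28. Cumulative: 102
Frame 7: STRIKE. 10 + next two rolls (8+0) = 18. Cumulative: 120
Frame 8: OPEN (8+0=8). Cumulative: 128
Frame 9: SPARE (8+2=10). 10 + next roll (5) = 15. Cumulative: 143
Frame 10: OPEN. Sum of all frame-10 rolls (5+2) = 7. Cumulative: 150

Answer: 150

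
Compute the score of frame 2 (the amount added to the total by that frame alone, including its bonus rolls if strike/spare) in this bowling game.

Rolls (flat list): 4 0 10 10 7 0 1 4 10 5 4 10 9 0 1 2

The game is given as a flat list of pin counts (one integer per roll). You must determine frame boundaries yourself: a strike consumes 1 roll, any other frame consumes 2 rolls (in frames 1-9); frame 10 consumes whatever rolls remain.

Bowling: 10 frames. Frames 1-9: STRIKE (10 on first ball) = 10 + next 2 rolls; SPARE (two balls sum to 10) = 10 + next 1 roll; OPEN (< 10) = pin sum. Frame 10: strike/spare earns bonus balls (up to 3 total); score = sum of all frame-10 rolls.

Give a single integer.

Frame 1: OPEN (4+0=4). Cumulative: 4
Frame 2: STRIKE. 10 + next two rolls (10+7) = 27. Cumulative: 31
Frame 3: STRIKE. 10 + next two rolls (7+0) = 17. Cumulative: 48
Frame 4: OPEN (7+0=7). Cumulative: 55

Answer: 27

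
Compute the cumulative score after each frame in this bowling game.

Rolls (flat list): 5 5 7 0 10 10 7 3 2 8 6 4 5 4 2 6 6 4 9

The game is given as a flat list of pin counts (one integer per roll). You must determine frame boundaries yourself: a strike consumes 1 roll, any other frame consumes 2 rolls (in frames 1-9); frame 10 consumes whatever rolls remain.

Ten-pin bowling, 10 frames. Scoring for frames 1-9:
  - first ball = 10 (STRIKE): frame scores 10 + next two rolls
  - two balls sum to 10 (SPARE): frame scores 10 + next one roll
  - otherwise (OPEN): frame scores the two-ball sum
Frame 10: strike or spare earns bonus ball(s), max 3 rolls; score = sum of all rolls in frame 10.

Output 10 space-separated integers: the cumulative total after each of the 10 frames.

Frame 1: SPARE (5+5=10). 10 + next roll (7) = 17. Cumulative: 17
Frame 2: OPEN (7+0=7). Cumulative: 24
Frame 3: STRIKE. 10 + next two rolls (10+7) = 27. Cumulative: 51
Frame 4: STRIKE. 10 + next two rolls (7+3) = 20. Cumulative: 71
Frame 5: SPARE (7+3=10). 10 + next roll (2) = 12. Cumulative: 83
Frame 6: SPARE (2+8=10). 10 + next roll (6) = 16. Cumulative: 99
Frame 7: SPARE (6+4=10). 10 + next roll (5) = 15. Cumulative: 114
Frame 8: OPEN (5+4=9). Cumulative: 123
Frame 9: OPEN (2+6=8). Cumulative: 131
Frame 10: SPARE. Sum of all frame-10 rolls (6+4+9) = 19. Cumulative: 150

Answer: 17 24 51 71 83 99 114 123 131 150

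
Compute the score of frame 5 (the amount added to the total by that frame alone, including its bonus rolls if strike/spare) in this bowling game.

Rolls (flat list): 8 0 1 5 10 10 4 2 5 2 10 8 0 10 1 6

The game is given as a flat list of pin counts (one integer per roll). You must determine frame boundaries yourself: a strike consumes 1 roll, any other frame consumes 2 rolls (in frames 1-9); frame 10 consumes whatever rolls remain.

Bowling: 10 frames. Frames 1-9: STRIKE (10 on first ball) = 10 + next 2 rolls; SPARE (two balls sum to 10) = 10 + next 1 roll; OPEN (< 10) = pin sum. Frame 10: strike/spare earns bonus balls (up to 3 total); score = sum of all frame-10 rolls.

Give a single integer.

Frame 1: OPEN (8+0=8). Cumulative: 8
Frame 2: OPEN (1+5=6). Cumulative: 14
Frame 3: STRIKE. 10 + next two rolls (10+4) = 24. Cumulative: 38
Frame 4: STRIKE. 10 + next two rolls (4+2) = 16. Cumulative: 54
Frame 5: OPEN (4+2=6). Cumulative: 60
Frame 6: OPEN (5+2=7). Cumulative: 67
Frame 7: STRIKE. 10 + next two rolls (8+0) = 18. Cumulative: 85

Answer: 6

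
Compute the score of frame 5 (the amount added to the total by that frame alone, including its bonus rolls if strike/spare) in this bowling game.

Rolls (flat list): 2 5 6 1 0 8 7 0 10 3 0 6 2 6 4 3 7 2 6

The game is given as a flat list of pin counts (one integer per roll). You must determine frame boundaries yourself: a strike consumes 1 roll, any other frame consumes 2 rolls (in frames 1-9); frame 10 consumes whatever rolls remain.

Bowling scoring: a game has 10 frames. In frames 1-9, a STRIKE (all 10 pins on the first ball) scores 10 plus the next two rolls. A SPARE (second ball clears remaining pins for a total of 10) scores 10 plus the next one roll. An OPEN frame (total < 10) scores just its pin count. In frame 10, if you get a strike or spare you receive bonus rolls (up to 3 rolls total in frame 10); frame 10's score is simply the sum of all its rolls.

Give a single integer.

Frame 1: OPEN (2+5=7). Cumulative: 7
Frame 2: OPEN (6+1=7). Cumulative: 14
Frame 3: OPEN (0+8=8). Cumulative: 22
Frame 4: OPEN (7+0=7). Cumulative: 29
Frame 5: STRIKE. 10 + next two rolls (3+0) = 13. Cumulative: 42
Frame 6: OPEN (3+0=3). Cumulative: 45
Frame 7: OPEN (6+2=8). Cumulative: 53

Answer: 13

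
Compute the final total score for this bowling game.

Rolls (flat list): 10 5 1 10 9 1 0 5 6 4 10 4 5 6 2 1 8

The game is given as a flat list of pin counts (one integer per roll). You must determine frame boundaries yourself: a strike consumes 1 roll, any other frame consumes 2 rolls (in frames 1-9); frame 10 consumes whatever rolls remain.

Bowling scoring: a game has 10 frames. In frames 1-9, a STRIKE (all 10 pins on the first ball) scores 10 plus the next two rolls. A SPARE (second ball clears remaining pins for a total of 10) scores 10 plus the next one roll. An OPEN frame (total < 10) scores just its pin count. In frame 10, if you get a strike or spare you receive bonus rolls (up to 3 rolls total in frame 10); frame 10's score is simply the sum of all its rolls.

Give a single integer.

Answer: 122

Derivation:
Frame 1: STRIKE. 10 + next two rolls (5+1) = 16. Cumulative: 16
Frame 2: OPEN (5+1=6). Cumulative: 22
Frame 3: STRIKE. 10 + next two rolls (9+1) = 20. Cumulative: 42
Frame 4: SPARE (9+1=10). 10 + next roll (0) = 10. Cumulative: 52
Frame 5: OPEN (0+5=5). Cumulative: 57
Frame 6: SPARE (6+4=10). 10 + next roll (10) = 20. Cumulative: 77
Frame 7: STRIKE. 10 + next two rolls (4+5) = 19. Cumulative: 96
Frame 8: OPEN (4+5=9). Cumulative: 105
Frame 9: OPEN (6+2=8). Cumulative: 113
Frame 10: OPEN. Sum of all frame-10 rolls (1+8) = 9. Cumulative: 122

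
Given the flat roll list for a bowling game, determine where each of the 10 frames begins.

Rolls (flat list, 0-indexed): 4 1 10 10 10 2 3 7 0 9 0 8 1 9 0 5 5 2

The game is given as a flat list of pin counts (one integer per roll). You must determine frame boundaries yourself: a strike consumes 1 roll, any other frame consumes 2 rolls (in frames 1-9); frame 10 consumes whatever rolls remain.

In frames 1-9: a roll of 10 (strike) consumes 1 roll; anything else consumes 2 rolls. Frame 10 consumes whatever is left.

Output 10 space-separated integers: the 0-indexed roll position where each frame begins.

Answer: 0 2 3 4 5 7 9 11 13 15

Derivation:
Frame 1 starts at roll index 0: rolls=4,1 (sum=5), consumes 2 rolls
Frame 2 starts at roll index 2: roll=10 (strike), consumes 1 roll
Frame 3 starts at roll index 3: roll=10 (strike), consumes 1 roll
Frame 4 starts at roll index 4: roll=10 (strike), consumes 1 roll
Frame 5 starts at roll index 5: rolls=2,3 (sum=5), consumes 2 rolls
Frame 6 starts at roll index 7: rolls=7,0 (sum=7), consumes 2 rolls
Frame 7 starts at roll index 9: rolls=9,0 (sum=9), consumes 2 rolls
Frame 8 starts at roll index 11: rolls=8,1 (sum=9), consumes 2 rolls
Frame 9 starts at roll index 13: rolls=9,0 (sum=9), consumes 2 rolls
Frame 10 starts at roll index 15: 3 remaining rolls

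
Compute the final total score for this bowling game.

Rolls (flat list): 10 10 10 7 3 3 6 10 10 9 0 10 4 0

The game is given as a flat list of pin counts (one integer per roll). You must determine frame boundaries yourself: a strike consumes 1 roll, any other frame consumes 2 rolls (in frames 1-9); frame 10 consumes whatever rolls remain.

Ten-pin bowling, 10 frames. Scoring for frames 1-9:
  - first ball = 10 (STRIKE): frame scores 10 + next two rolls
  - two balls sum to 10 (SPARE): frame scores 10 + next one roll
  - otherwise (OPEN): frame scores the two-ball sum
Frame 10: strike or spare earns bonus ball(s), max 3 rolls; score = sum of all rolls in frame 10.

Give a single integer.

Answer: 174

Derivation:
Frame 1: STRIKE. 10 + next two rolls (10+10) = 30. Cumulative: 30
Frame 2: STRIKE. 10 + next two rolls (10+7) = 27. Cumulative: 57
Frame 3: STRIKE. 10 + next two rolls (7+3) = 20. Cumulative: 77
Frame 4: SPARE (7+3=10). 10 + next roll (3) = 13. Cumulative: 90
Frame 5: OPEN (3+6=9). Cumulative: 99
Frame 6: STRIKE. 10 + next two rolls (10+9) = 29. Cumulative: 128
Frame 7: STRIKE. 10 + next two rolls (9+0) = 19. Cumulative: 147
Frame 8: OPEN (9+0=9). Cumulative: 156
Frame 9: STRIKE. 10 + next two rolls (4+0) = 14. Cumulative: 170
Frame 10: OPEN. Sum of all frame-10 rolls (4+0) = 4. Cumulative: 174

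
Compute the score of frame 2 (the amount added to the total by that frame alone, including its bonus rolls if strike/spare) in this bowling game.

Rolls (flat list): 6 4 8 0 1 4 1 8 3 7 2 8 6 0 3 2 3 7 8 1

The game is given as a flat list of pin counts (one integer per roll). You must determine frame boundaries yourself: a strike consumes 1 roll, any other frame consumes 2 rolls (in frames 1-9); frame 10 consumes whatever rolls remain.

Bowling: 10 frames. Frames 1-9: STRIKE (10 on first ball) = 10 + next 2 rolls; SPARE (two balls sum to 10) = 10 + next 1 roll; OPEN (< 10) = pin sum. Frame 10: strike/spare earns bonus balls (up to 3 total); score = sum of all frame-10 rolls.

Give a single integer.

Answer: 8

Derivation:
Frame 1: SPARE (6+4=10). 10 + next roll (8) = 18. Cumulative: 18
Frame 2: OPEN (8+0=8). Cumulative: 26
Frame 3: OPEN (1+4=5). Cumulative: 31
Frame 4: OPEN (1+8=9). Cumulative: 40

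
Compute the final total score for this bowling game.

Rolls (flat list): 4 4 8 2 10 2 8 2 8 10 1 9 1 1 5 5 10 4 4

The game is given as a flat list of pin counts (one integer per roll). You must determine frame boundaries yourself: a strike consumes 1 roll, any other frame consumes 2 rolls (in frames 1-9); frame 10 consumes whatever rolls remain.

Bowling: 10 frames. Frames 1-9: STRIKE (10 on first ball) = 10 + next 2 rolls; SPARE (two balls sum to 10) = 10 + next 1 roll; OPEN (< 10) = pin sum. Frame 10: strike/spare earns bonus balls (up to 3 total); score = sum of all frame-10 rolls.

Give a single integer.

Answer: 151

Derivation:
Frame 1: OPEN (4+4=8). Cumulative: 8
Frame 2: SPARE (8+2=10). 10 + next roll (10) = 20. Cumulative: 28
Frame 3: STRIKE. 10 + next two rolls (2+8) = 20. Cumulative: 48
Frame 4: SPARE (2+8=10). 10 + next roll (2) = 12. Cumulative: 60
Frame 5: SPARE (2+8=10). 10 + next roll (10) = 20. Cumulative: 80
Frame 6: STRIKE. 10 + next two rolls (1+9) = 20. Cumulative: 100
Frame 7: SPARE (1+9=10). 10 + next roll (1) = 11. Cumulative: 111
Frame 8: OPEN (1+1=2). Cumulative: 113
Frame 9: SPARE (5+5=10). 10 + next roll (10) = 20. Cumulative: 133
Frame 10: STRIKE. Sum of all frame-10 rolls (10+4+4) = 18. Cumulative: 151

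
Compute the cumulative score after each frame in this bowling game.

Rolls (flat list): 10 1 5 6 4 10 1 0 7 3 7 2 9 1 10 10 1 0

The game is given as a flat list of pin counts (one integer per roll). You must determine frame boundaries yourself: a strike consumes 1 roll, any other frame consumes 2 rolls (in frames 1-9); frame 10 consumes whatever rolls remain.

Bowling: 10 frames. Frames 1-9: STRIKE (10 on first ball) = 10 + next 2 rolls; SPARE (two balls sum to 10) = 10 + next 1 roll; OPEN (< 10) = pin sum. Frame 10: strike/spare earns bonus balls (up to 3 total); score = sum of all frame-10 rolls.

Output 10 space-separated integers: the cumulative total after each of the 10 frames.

Answer: 16 22 42 53 54 71 80 100 121 132

Derivation:
Frame 1: STRIKE. 10 + next two rolls (1+5) = 16. Cumulative: 16
Frame 2: OPEN (1+5=6). Cumulative: 22
Frame 3: SPARE (6+4=10). 10 + next roll (10) = 20. Cumulative: 42
Frame 4: STRIKE. 10 + next two rolls (1+0) = 11. Cumulative: 53
Frame 5: OPEN (1+0=1). Cumulative: 54
Frame 6: SPARE (7+3=10). 10 + next roll (7) = 17. Cumulative: 71
Frame 7: OPEN (7+2=9). Cumulative: 80
Frame 8: SPARE (9+1=10). 10 + next roll (10) = 20. Cumulative: 100
Frame 9: STRIKE. 10 + next two rolls (10+1) = 21. Cumulative: 121
Frame 10: STRIKE. Sum of all frame-10 rolls (10+1+0) = 11. Cumulative: 132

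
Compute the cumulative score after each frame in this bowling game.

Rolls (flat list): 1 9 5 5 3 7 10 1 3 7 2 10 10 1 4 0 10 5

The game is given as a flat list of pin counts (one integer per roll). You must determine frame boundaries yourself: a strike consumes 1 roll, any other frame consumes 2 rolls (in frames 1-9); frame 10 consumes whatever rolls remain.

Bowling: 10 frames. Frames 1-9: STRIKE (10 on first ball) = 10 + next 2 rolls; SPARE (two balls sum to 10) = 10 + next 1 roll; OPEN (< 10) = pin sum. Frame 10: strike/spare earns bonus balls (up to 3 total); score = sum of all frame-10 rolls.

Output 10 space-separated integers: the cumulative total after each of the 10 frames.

Answer: 15 28 48 62 66 75 96 111 116 131

Derivation:
Frame 1: SPARE (1+9=10). 10 + next roll (5) = 15. Cumulative: 15
Frame 2: SPARE (5+5=10). 10 + next roll (3) = 13. Cumulative: 28
Frame 3: SPARE (3+7=10). 10 + next roll (10) = 20. Cumulative: 48
Frame 4: STRIKE. 10 + next two rolls (1+3) = 14. Cumulative: 62
Frame 5: OPEN (1+3=4). Cumulative: 66
Frame 6: OPEN (7+2=9). Cumulative: 75
Frame 7: STRIKE. 10 + next two rolls (10+1) = 21. Cumulative: 96
Frame 8: STRIKE. 10 + next two rolls (1+4) = 15. Cumulative: 111
Frame 9: OPEN (1+4=5). Cumulative: 116
Frame 10: SPARE. Sum of all frame-10 rolls (0+10+5) = 15. Cumulative: 131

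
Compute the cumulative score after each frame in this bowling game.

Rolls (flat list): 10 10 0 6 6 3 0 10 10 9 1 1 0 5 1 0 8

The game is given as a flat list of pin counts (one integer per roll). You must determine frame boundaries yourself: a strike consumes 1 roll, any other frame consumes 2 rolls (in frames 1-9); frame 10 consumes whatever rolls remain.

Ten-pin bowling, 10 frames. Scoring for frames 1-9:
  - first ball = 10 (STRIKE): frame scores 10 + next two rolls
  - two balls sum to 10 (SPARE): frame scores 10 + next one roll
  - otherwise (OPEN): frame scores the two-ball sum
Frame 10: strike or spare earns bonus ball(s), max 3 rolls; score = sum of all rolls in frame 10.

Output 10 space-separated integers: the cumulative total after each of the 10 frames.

Frame 1: STRIKE. 10 + next two rolls (10+0) = 20. Cumulative: 20
Frame 2: STRIKE. 10 + next two rolls (0+6) = 16. Cumulative: 36
Frame 3: OPEN (0+6=6). Cumulative: 42
Frame 4: OPEN (6+3=9). Cumulative: 51
Frame 5: SPARE (0+10=10). 10 + next roll (10) = 20. Cumulative: 71
Frame 6: STRIKE. 10 + next two rolls (9+1) = 20. Cumulative: 91
Frame 7: SPARE (9+1=10). 10 + next roll (1) = 11. Cumulative: 102
Frame 8: OPEN (1+0=1). Cumulative: 103
Frame 9: OPEN (5+1=6). Cumulative: 109
Frame 10: OPEN. Sum of all frame-10 rolls (0+8) = 8. Cumulative: 117

Answer: 20 36 42 51 71 91 102 103 109 117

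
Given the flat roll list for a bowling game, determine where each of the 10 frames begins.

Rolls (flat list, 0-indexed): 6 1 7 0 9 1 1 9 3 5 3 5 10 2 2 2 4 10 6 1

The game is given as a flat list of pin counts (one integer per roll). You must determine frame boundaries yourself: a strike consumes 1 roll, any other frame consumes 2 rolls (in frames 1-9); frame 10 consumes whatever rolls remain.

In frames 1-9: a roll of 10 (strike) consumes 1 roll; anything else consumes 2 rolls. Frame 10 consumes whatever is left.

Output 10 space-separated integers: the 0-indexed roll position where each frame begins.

Answer: 0 2 4 6 8 10 12 13 15 17

Derivation:
Frame 1 starts at roll index 0: rolls=6,1 (sum=7), consumes 2 rolls
Frame 2 starts at roll index 2: rolls=7,0 (sum=7), consumes 2 rolls
Frame 3 starts at roll index 4: rolls=9,1 (sum=10), consumes 2 rolls
Frame 4 starts at roll index 6: rolls=1,9 (sum=10), consumes 2 rolls
Frame 5 starts at roll index 8: rolls=3,5 (sum=8), consumes 2 rolls
Frame 6 starts at roll index 10: rolls=3,5 (sum=8), consumes 2 rolls
Frame 7 starts at roll index 12: roll=10 (strike), consumes 1 roll
Frame 8 starts at roll index 13: rolls=2,2 (sum=4), consumes 2 rolls
Frame 9 starts at roll index 15: rolls=2,4 (sum=6), consumes 2 rolls
Frame 10 starts at roll index 17: 3 remaining rolls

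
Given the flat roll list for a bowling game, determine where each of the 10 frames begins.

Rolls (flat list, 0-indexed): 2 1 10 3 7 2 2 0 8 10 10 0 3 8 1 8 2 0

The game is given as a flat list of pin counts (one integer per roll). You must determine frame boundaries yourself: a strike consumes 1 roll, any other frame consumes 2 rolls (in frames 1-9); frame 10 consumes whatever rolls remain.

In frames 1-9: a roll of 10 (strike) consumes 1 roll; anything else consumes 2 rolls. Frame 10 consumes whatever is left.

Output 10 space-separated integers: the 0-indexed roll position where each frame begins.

Answer: 0 2 3 5 7 9 10 11 13 15

Derivation:
Frame 1 starts at roll index 0: rolls=2,1 (sum=3), consumes 2 rolls
Frame 2 starts at roll index 2: roll=10 (strike), consumes 1 roll
Frame 3 starts at roll index 3: rolls=3,7 (sum=10), consumes 2 rolls
Frame 4 starts at roll index 5: rolls=2,2 (sum=4), consumes 2 rolls
Frame 5 starts at roll index 7: rolls=0,8 (sum=8), consumes 2 rolls
Frame 6 starts at roll index 9: roll=10 (strike), consumes 1 roll
Frame 7 starts at roll index 10: roll=10 (strike), consumes 1 roll
Frame 8 starts at roll index 11: rolls=0,3 (sum=3), consumes 2 rolls
Frame 9 starts at roll index 13: rolls=8,1 (sum=9), consumes 2 rolls
Frame 10 starts at roll index 15: 3 remaining rolls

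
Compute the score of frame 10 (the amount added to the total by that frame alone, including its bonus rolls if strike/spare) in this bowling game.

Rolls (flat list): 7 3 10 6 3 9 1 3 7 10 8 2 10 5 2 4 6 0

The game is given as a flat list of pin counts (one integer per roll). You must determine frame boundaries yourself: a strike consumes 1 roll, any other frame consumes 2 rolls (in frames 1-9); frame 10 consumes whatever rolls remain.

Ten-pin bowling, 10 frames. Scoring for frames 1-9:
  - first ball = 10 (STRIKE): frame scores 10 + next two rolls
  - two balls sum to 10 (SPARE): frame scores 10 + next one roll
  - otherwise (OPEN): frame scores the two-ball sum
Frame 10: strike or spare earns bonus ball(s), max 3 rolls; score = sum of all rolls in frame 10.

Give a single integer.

Frame 1: SPARE (7+3=10). 10 + next roll (10) = 20. Cumulative: 20
Frame 2: STRIKE. 10 + next two rolls (6+3) = 19. Cumulative: 39
Frame 3: OPEN (6+3=9). Cumulative: 48
Frame 4: SPARE (9+1=10). 10 + next roll (3) = 13. Cumulative: 61
Frame 5: SPARE (3+7=10). 10 + next roll (10) = 20. Cumulative: 81
Frame 6: STRIKE. 10 + next two rolls (8+2) = 20. Cumulative: 101
Frame 7: SPARE (8+2=10). 10 + next roll (10) = 20. Cumulative: 121
Frame 8: STRIKE. 10 + next two rolls (5+2) = 17. Cumulative: 138
Frame 9: OPEN (5+2=7). Cumulative: 145
Frame 10: SPARE. Sum of all frame-10 rolls (4+6+0) = 10. Cumulative: 155

Answer: 10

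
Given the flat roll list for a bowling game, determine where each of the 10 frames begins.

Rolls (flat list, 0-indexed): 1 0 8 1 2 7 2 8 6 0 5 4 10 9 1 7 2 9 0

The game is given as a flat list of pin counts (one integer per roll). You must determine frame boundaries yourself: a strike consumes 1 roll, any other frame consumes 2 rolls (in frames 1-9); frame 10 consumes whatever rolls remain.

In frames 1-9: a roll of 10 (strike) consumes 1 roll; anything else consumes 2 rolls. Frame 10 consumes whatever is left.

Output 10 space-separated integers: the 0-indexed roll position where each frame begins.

Answer: 0 2 4 6 8 10 12 13 15 17

Derivation:
Frame 1 starts at roll index 0: rolls=1,0 (sum=1), consumes 2 rolls
Frame 2 starts at roll index 2: rolls=8,1 (sum=9), consumes 2 rolls
Frame 3 starts at roll index 4: rolls=2,7 (sum=9), consumes 2 rolls
Frame 4 starts at roll index 6: rolls=2,8 (sum=10), consumes 2 rolls
Frame 5 starts at roll index 8: rolls=6,0 (sum=6), consumes 2 rolls
Frame 6 starts at roll index 10: rolls=5,4 (sum=9), consumes 2 rolls
Frame 7 starts at roll index 12: roll=10 (strike), consumes 1 roll
Frame 8 starts at roll index 13: rolls=9,1 (sum=10), consumes 2 rolls
Frame 9 starts at roll index 15: rolls=7,2 (sum=9), consumes 2 rolls
Frame 10 starts at roll index 17: 2 remaining rolls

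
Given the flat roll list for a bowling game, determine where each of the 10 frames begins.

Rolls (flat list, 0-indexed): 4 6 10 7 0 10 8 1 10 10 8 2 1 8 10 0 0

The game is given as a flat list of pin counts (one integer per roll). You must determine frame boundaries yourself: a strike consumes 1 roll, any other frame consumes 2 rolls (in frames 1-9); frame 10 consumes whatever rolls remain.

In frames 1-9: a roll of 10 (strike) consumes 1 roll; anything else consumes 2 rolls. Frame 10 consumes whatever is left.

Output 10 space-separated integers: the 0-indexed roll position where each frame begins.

Answer: 0 2 3 5 6 8 9 10 12 14

Derivation:
Frame 1 starts at roll index 0: rolls=4,6 (sum=10), consumes 2 rolls
Frame 2 starts at roll index 2: roll=10 (strike), consumes 1 roll
Frame 3 starts at roll index 3: rolls=7,0 (sum=7), consumes 2 rolls
Frame 4 starts at roll index 5: roll=10 (strike), consumes 1 roll
Frame 5 starts at roll index 6: rolls=8,1 (sum=9), consumes 2 rolls
Frame 6 starts at roll index 8: roll=10 (strike), consumes 1 roll
Frame 7 starts at roll index 9: roll=10 (strike), consumes 1 roll
Frame 8 starts at roll index 10: rolls=8,2 (sum=10), consumes 2 rolls
Frame 9 starts at roll index 12: rolls=1,8 (sum=9), consumes 2 rolls
Frame 10 starts at roll index 14: 3 remaining rolls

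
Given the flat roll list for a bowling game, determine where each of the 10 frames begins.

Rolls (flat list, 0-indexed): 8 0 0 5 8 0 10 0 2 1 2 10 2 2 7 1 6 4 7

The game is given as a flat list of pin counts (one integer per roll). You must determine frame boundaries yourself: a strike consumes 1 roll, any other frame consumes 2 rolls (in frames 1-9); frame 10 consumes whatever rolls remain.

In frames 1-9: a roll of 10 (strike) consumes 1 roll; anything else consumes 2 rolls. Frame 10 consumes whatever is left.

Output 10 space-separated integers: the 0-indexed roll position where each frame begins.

Frame 1 starts at roll index 0: rolls=8,0 (sum=8), consumes 2 rolls
Frame 2 starts at roll index 2: rolls=0,5 (sum=5), consumes 2 rolls
Frame 3 starts at roll index 4: rolls=8,0 (sum=8), consumes 2 rolls
Frame 4 starts at roll index 6: roll=10 (strike), consumes 1 roll
Frame 5 starts at roll index 7: rolls=0,2 (sum=2), consumes 2 rolls
Frame 6 starts at roll index 9: rolls=1,2 (sum=3), consumes 2 rolls
Frame 7 starts at roll index 11: roll=10 (strike), consumes 1 roll
Frame 8 starts at roll index 12: rolls=2,2 (sum=4), consumes 2 rolls
Frame 9 starts at roll index 14: rolls=7,1 (sum=8), consumes 2 rolls
Frame 10 starts at roll index 16: 3 remaining rolls

Answer: 0 2 4 6 7 9 11 12 14 16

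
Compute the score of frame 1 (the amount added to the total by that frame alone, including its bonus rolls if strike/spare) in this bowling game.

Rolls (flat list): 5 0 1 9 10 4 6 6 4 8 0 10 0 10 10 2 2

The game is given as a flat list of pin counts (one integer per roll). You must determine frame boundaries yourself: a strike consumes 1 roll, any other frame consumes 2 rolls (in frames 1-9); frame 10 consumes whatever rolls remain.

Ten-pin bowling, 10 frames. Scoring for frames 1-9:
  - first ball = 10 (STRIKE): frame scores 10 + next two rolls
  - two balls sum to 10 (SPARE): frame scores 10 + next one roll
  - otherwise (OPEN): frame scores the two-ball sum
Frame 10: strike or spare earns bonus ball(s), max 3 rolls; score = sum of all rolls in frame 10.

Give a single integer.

Answer: 5

Derivation:
Frame 1: OPEN (5+0=5). Cumulative: 5
Frame 2: SPARE (1+9=10). 10 + next roll (10) = 20. Cumulative: 25
Frame 3: STRIKE. 10 + next two rolls (4+6) = 20. Cumulative: 45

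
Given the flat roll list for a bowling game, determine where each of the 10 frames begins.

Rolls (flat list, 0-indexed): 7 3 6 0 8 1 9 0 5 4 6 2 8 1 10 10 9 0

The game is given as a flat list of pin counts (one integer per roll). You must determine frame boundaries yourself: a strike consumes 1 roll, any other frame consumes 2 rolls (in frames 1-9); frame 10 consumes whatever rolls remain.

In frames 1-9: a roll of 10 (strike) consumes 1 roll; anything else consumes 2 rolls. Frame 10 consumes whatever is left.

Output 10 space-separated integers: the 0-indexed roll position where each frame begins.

Frame 1 starts at roll index 0: rolls=7,3 (sum=10), consumes 2 rolls
Frame 2 starts at roll index 2: rolls=6,0 (sum=6), consumes 2 rolls
Frame 3 starts at roll index 4: rolls=8,1 (sum=9), consumes 2 rolls
Frame 4 starts at roll index 6: rolls=9,0 (sum=9), consumes 2 rolls
Frame 5 starts at roll index 8: rolls=5,4 (sum=9), consumes 2 rolls
Frame 6 starts at roll index 10: rolls=6,2 (sum=8), consumes 2 rolls
Frame 7 starts at roll index 12: rolls=8,1 (sum=9), consumes 2 rolls
Frame 8 starts at roll index 14: roll=10 (strike), consumes 1 roll
Frame 9 starts at roll index 15: roll=10 (strike), consumes 1 roll
Frame 10 starts at roll index 16: 2 remaining rolls

Answer: 0 2 4 6 8 10 12 14 15 16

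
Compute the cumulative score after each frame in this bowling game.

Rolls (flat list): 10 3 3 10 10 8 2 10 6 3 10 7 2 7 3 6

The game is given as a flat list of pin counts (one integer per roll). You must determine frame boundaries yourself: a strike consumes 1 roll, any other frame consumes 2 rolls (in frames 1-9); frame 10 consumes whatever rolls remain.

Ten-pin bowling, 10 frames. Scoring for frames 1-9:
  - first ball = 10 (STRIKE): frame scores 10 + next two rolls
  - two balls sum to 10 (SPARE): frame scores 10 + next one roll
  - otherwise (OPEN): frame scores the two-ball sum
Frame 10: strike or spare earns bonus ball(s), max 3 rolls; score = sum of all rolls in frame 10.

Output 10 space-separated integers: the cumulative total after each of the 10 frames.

Frame 1: STRIKE. 10 + next two rolls (3+3) = 16. Cumulative: 16
Frame 2: OPEN (3+3=6). Cumulative: 22
Frame 3: STRIKE. 10 + next two rolls (10+8) = 28. Cumulative: 50
Frame 4: STRIKE. 10 + next two rolls (8+2) = 20. Cumulative: 70
Frame 5: SPARE (8+2=10). 10 + next roll (10) = 20. Cumulative: 90
Frame 6: STRIKE. 10 + next two rolls (6+3) = 19. Cumulative: 109
Frame 7: OPEN (6+3=9). Cumulative: 118
Frame 8: STRIKE. 10 + next two rolls (7+2) = 19. Cumulative: 137
Frame 9: OPEN (7+2=9). Cumulative: 146
Frame 10: SPARE. Sum of all frame-10 rolls (7+3+6) = 16. Cumulative: 162

Answer: 16 22 50 70 90 109 118 137 146 162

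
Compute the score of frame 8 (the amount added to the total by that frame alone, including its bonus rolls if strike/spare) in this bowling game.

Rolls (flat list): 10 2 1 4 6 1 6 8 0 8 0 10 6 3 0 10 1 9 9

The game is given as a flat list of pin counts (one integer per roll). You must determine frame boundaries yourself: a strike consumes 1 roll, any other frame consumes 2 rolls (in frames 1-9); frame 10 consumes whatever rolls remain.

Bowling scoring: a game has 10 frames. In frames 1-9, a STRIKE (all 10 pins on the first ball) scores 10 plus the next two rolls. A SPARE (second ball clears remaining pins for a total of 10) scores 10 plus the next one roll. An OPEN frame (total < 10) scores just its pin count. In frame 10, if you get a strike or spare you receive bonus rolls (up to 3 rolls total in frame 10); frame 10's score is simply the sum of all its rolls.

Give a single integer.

Frame 1: STRIKE. 10 + next two rolls (2+1) = 13. Cumulative: 13
Frame 2: OPEN (2+1=3). Cumulative: 16
Frame 3: SPARE (4+6=10). 10 + next roll (1) = 11. Cumulative: 27
Frame 4: OPEN (1+6=7). Cumulative: 34
Frame 5: OPEN (8+0=8). Cumulative: 42
Frame 6: OPEN (8+0=8). Cumulative: 50
Frame 7: STRIKE. 10 + next two rolls (6+3) = 19. Cumulative: 69
Frame 8: OPEN (6+3=9). Cumulative: 78
Frame 9: SPARE (0+10=10). 10 + next roll (1) = 11. Cumulative: 89
Frame 10: SPARE. Sum of all frame-10 rolls (1+9+9) = 19. Cumulative: 108

Answer: 9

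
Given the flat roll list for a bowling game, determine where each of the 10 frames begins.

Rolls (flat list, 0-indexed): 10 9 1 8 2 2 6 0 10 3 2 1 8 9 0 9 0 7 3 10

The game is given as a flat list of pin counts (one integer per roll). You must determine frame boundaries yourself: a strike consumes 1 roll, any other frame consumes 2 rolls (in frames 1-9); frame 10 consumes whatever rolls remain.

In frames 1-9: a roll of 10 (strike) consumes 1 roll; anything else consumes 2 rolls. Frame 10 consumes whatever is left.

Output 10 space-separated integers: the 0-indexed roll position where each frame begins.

Frame 1 starts at roll index 0: roll=10 (strike), consumes 1 roll
Frame 2 starts at roll index 1: rolls=9,1 (sum=10), consumes 2 rolls
Frame 3 starts at roll index 3: rolls=8,2 (sum=10), consumes 2 rolls
Frame 4 starts at roll index 5: rolls=2,6 (sum=8), consumes 2 rolls
Frame 5 starts at roll index 7: rolls=0,10 (sum=10), consumes 2 rolls
Frame 6 starts at roll index 9: rolls=3,2 (sum=5), consumes 2 rolls
Frame 7 starts at roll index 11: rolls=1,8 (sum=9), consumes 2 rolls
Frame 8 starts at roll index 13: rolls=9,0 (sum=9), consumes 2 rolls
Frame 9 starts at roll index 15: rolls=9,0 (sum=9), consumes 2 rolls
Frame 10 starts at roll index 17: 3 remaining rolls

Answer: 0 1 3 5 7 9 11 13 15 17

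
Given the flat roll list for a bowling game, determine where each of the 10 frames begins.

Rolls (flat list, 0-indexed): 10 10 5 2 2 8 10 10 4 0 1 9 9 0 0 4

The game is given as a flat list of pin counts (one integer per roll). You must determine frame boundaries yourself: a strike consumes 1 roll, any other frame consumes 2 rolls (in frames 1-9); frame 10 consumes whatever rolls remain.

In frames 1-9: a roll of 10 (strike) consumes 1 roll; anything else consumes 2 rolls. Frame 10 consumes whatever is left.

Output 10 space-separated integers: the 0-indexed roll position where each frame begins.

Frame 1 starts at roll index 0: roll=10 (strike), consumes 1 roll
Frame 2 starts at roll index 1: roll=10 (strike), consumes 1 roll
Frame 3 starts at roll index 2: rolls=5,2 (sum=7), consumes 2 rolls
Frame 4 starts at roll index 4: rolls=2,8 (sum=10), consumes 2 rolls
Frame 5 starts at roll index 6: roll=10 (strike), consumes 1 roll
Frame 6 starts at roll index 7: roll=10 (strike), consumes 1 roll
Frame 7 starts at roll index 8: rolls=4,0 (sum=4), consumes 2 rolls
Frame 8 starts at roll index 10: rolls=1,9 (sum=10), consumes 2 rolls
Frame 9 starts at roll index 12: rolls=9,0 (sum=9), consumes 2 rolls
Frame 10 starts at roll index 14: 2 remaining rolls

Answer: 0 1 2 4 6 7 8 10 12 14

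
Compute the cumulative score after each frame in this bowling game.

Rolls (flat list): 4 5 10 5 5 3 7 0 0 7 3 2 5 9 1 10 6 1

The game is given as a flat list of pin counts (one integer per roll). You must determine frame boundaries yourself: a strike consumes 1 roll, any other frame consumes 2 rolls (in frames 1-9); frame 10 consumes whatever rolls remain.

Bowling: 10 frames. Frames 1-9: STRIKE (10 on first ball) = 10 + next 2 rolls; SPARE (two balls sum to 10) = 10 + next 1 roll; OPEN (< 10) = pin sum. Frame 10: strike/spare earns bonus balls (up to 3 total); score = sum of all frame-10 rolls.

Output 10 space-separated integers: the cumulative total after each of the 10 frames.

Answer: 9 29 42 52 52 64 71 91 108 115

Derivation:
Frame 1: OPEN (4+5=9). Cumulative: 9
Frame 2: STRIKE. 10 + next two rolls (5+5) = 20. Cumulative: 29
Frame 3: SPARE (5+5=10). 10 + next roll (3) = 13. Cumulative: 42
Frame 4: SPARE (3+7=10). 10 + next roll (0) = 10. Cumulative: 52
Frame 5: OPEN (0+0=0). Cumulative: 52
Frame 6: SPARE (7+3=10). 10 + next roll (2) = 12. Cumulative: 64
Frame 7: OPEN (2+5=7). Cumulative: 71
Frame 8: SPARE (9+1=10). 10 + next roll (10) = 20. Cumulative: 91
Frame 9: STRIKE. 10 + next two rolls (6+1) = 17. Cumulative: 108
Frame 10: OPEN. Sum of all frame-10 rolls (6+1) = 7. Cumulative: 115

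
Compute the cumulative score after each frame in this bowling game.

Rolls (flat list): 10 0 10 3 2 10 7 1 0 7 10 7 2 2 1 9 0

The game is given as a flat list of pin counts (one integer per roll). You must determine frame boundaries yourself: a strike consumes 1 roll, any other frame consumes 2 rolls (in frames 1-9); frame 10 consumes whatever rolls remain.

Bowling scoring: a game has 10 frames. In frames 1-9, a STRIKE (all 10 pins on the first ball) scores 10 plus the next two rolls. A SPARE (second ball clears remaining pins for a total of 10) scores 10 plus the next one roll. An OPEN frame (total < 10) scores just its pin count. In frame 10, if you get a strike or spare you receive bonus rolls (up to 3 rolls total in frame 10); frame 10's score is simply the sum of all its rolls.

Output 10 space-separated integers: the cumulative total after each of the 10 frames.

Answer: 20 33 38 56 64 71 90 99 102 111

Derivation:
Frame 1: STRIKE. 10 + next two rolls (0+10) = 20. Cumulative: 20
Frame 2: SPARE (0+10=10). 10 + next roll (3) = 13. Cumulative: 33
Frame 3: OPEN (3+2=5). Cumulative: 38
Frame 4: STRIKE. 10 + next two rolls (7+1) = 18. Cumulative: 56
Frame 5: OPEN (7+1=8). Cumulative: 64
Frame 6: OPEN (0+7=7). Cumulative: 71
Frame 7: STRIKE. 10 + next two rolls (7+2) = 19. Cumulative: 90
Frame 8: OPEN (7+2=9). Cumulative: 99
Frame 9: OPEN (2+1=3). Cumulative: 102
Frame 10: OPEN. Sum of all frame-10 rolls (9+0) = 9. Cumulative: 111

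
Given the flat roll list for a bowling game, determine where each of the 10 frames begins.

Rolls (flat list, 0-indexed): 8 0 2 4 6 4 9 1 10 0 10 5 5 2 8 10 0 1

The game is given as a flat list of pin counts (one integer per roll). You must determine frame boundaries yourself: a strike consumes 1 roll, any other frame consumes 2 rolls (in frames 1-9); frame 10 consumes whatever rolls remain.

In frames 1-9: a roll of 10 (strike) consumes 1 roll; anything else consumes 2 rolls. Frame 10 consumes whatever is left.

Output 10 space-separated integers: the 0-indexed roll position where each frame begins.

Answer: 0 2 4 6 8 9 11 13 15 16

Derivation:
Frame 1 starts at roll index 0: rolls=8,0 (sum=8), consumes 2 rolls
Frame 2 starts at roll index 2: rolls=2,4 (sum=6), consumes 2 rolls
Frame 3 starts at roll index 4: rolls=6,4 (sum=10), consumes 2 rolls
Frame 4 starts at roll index 6: rolls=9,1 (sum=10), consumes 2 rolls
Frame 5 starts at roll index 8: roll=10 (strike), consumes 1 roll
Frame 6 starts at roll index 9: rolls=0,10 (sum=10), consumes 2 rolls
Frame 7 starts at roll index 11: rolls=5,5 (sum=10), consumes 2 rolls
Frame 8 starts at roll index 13: rolls=2,8 (sum=10), consumes 2 rolls
Frame 9 starts at roll index 15: roll=10 (strike), consumes 1 roll
Frame 10 starts at roll index 16: 2 remaining rolls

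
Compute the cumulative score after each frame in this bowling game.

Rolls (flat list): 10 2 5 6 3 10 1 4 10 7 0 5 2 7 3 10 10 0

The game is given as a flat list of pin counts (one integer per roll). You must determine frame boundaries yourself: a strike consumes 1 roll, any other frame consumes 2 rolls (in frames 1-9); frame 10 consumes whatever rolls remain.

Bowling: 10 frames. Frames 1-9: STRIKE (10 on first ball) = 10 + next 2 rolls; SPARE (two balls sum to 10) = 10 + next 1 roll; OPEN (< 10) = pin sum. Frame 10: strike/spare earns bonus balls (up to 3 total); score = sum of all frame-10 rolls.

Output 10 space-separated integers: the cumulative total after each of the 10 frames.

Answer: 17 24 33 48 53 70 77 84 104 124

Derivation:
Frame 1: STRIKE. 10 + next two rolls (2+5) = 17. Cumulative: 17
Frame 2: OPEN (2+5=7). Cumulative: 24
Frame 3: OPEN (6+3=9). Cumulative: 33
Frame 4: STRIKE. 10 + next two rolls (1+4) = 15. Cumulative: 48
Frame 5: OPEN (1+4=5). Cumulative: 53
Frame 6: STRIKE. 10 + next two rolls (7+0) = 17. Cumulative: 70
Frame 7: OPEN (7+0=7). Cumulative: 77
Frame 8: OPEN (5+2=7). Cumulative: 84
Frame 9: SPARE (7+3=10). 10 + next roll (10) = 20. Cumulative: 104
Frame 10: STRIKE. Sum of all frame-10 rolls (10+10+0) = 20. Cumulative: 124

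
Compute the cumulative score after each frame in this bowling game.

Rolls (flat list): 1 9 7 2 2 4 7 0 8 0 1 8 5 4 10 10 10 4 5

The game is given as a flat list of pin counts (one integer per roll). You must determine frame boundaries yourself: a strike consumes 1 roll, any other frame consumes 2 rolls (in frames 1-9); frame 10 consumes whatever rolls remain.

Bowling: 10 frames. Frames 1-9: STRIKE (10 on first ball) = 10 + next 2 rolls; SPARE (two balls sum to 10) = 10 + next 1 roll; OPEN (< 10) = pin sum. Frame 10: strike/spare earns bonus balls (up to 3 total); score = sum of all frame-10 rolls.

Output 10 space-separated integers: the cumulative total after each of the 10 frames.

Frame 1: SPARE (1+9=10). 10 + next roll (7) = 17. Cumulative: 17
Frame 2: OPEN (7+2=9). Cumulative: 26
Frame 3: OPEN (2+4=6). Cumulative: 32
Frame 4: OPEN (7+0=7). Cumulative: 39
Frame 5: OPEN (8+0=8). Cumulative: 47
Frame 6: OPEN (1+8=9). Cumulative: 56
Frame 7: OPEN (5+4=9). Cumulative: 65
Frame 8: STRIKE. 10 + next two rolls (10+10) = 30. Cumulative: 95
Frame 9: STRIKE. 10 + next two rolls (10+4) = 24. Cumulative: 119
Frame 10: STRIKE. Sum of all frame-10 rolls (10+4+5) = 19. Cumulative: 138

Answer: 17 26 32 39 47 56 65 95 119 138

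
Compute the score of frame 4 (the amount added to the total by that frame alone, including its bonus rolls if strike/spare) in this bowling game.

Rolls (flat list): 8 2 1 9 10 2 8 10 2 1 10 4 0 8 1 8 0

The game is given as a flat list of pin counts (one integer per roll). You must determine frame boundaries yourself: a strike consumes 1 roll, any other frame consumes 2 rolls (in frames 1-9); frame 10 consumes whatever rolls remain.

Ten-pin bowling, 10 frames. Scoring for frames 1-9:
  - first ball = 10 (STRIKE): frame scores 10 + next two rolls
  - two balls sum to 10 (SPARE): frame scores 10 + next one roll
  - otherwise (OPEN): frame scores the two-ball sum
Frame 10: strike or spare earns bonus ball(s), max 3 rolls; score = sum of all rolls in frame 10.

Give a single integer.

Answer: 20

Derivation:
Frame 1: SPARE (8+2=10). 10 + next roll (1) = 11. Cumulative: 11
Frame 2: SPARE (1+9=10). 10 + next roll (10) = 20. Cumulative: 31
Frame 3: STRIKE. 10 + next two rolls (2+8) = 20. Cumulative: 51
Frame 4: SPARE (2+8=10). 10 + next roll (10) = 20. Cumulative: 71
Frame 5: STRIKE. 10 + next two rolls (2+1) = 13. Cumulative: 84
Frame 6: OPEN (2+1=3). Cumulative: 87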